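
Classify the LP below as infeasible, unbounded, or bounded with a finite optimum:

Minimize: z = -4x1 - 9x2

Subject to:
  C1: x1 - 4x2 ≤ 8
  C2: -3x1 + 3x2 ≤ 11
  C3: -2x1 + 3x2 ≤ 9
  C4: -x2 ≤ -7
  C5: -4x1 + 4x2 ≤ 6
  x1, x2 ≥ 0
Feasible point: (6, 7) satisfies every constraint, so the LP is feasible.
Direction d = (4, 1): for each constraint row a, a·d ≤ 0 —
  (1)(4) + (-4)(1) = 0 ≤ 0
  (-3)(4) + (3)(1) = -9 ≤ 0
  (-2)(4) + (3)(1) = -5 ≤ 0
  (0)(4) + (-1)(1) = -1 ≤ 0
  (-4)(4) + (4)(1) = -12 ≤ 0
and d ≥ 0, so (6, 7) + t·d stays feasible for every t ≥ 0. Along this ray z = -4x1 - 9x2 changes by -25 per unit t, so z → −∞.

Unbounded: there is a feasible ray along which z → −∞.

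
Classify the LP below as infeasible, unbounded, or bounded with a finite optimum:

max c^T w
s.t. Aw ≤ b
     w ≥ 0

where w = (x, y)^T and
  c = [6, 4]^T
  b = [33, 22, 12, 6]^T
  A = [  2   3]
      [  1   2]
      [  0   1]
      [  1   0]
The point (6, 7) satisfies every constraint, so the LP is feasible; the constraints give x ≤ 6 and y ≤ 12, which with x, y ≥ 0 keep the feasible region inside a bounded box. A feasible, bounded LP attains a finite optimum at a vertex.

Evaluating z = 6x + 4y at each vertex:
  (0, 0): z = 0
  (6, 0): z = 36
  (6, 7): z = 64
  (0, 11): z = 44

Bounded optimum: z* = 64 at (6, 7).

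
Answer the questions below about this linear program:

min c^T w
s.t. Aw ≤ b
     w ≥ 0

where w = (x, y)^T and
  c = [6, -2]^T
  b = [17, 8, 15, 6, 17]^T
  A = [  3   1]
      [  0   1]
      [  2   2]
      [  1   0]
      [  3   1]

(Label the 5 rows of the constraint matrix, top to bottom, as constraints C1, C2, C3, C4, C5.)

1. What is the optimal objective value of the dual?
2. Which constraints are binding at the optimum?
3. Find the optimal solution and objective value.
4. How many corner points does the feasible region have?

1. -15 (by strong duality, equal to the primal optimum)
2. C3, x ≥ 0
3. x = 0, y = 7.5, z = -15
4. 4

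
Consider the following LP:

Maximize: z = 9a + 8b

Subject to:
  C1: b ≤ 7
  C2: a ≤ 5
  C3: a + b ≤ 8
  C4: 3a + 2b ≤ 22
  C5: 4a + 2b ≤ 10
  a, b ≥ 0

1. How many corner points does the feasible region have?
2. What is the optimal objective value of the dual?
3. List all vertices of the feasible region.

1. 3
2. 40 (by strong duality, equal to the primal optimum)
3. (0, 0), (2.5, 0), (0, 5)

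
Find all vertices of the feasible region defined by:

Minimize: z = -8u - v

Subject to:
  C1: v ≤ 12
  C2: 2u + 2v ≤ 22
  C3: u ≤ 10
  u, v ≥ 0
Each vertex is the intersection of two constraint boundaries that also satisfies all remaining constraints:
  u = 0 and v = 0 → (0, 0)
  u = 10 and v = 0 → (10, 0)
  2u + 2v = 22 and u = 10 → (10, 1)
  2u + 2v = 22 and u = 0 → (0, 11)

Vertices: (0, 0), (10, 0), (10, 1), (0, 11)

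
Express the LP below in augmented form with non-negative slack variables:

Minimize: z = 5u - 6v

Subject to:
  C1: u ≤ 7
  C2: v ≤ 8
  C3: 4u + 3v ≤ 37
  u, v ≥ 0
min z = 5u - 6v

s.t.
  u + s1 = 7
  v + s2 = 8
  4u + 3v + s3 = 37
  u, v, s1, s2, s3 ≥ 0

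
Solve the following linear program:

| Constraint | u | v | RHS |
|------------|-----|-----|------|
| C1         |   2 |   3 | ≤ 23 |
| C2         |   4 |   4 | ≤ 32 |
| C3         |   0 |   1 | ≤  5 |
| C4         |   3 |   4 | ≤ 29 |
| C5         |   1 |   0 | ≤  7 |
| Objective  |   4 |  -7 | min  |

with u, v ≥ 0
u = 0, v = 5, z = -35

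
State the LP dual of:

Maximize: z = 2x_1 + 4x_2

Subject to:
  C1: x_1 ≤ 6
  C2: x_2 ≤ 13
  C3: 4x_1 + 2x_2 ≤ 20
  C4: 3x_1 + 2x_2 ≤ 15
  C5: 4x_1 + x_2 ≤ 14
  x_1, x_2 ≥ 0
Minimize: z = 6y1 + 13y2 + 20y3 + 15y4 + 14y5

Subject to:
  C1: -y1 - 4y3 - 3y4 - 4y5 ≤ -2
  C2: -y2 - 2y3 - 2y4 - y5 ≤ -4
  y1, y2, y3, y4, y5 ≥ 0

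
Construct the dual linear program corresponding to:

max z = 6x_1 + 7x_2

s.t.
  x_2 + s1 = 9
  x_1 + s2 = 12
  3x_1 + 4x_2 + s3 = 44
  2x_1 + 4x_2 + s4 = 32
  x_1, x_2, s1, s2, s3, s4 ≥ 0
Minimize: z = 9y1 + 12y2 + 44y3 + 32y4

Subject to:
  C1: -y2 - 3y3 - 2y4 ≤ -6
  C2: -y1 - 4y3 - 4y4 ≤ -7
  y1, y2, y3, y4 ≥ 0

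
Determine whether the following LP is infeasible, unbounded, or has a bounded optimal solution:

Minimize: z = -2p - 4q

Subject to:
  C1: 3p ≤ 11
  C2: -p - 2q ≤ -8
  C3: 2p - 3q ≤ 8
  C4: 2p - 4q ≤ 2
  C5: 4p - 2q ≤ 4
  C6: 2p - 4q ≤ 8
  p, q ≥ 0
Feasible point: (0, 4) satisfies every constraint, so the LP is feasible.
Direction d = (0, 1): for each constraint row a, a·d ≤ 0 —
  (3)(0) + (0)(1) = 0 ≤ 0
  (-1)(0) + (-2)(1) = -2 ≤ 0
  (2)(0) + (-3)(1) = -3 ≤ 0
  (2)(0) + (-4)(1) = -4 ≤ 0
  (4)(0) + (-2)(1) = -2 ≤ 0
  (2)(0) + (-4)(1) = -4 ≤ 0
and d ≥ 0, so (0, 4) + t·d stays feasible for every t ≥ 0. Along this ray z = -2p - 4q changes by -4 per unit t, so z → −∞.

Unbounded — the objective can decrease without bound over the feasible region.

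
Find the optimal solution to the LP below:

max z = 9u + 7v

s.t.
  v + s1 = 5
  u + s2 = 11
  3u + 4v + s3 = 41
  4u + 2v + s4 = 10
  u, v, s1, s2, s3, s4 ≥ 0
Each vertex is the intersection of two constraint boundaries that also satisfies all remaining constraints:
  u = 0 and v = 0 → (0, 0)
  4u + 2v = 10 and v = 0 → (2.5, 0)
  v = 5 and 4u + 2v = 10 → (0, 5)

Evaluating z = 9u + 7v at each vertex:
  (0, 0): z = 0
  (2.5, 0): z = 22.5
  (0, 5): z = 35

The maximum is at (0, 5) with z = 35.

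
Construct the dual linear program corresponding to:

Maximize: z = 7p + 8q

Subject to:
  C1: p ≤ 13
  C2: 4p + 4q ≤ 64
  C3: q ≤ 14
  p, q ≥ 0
Minimize: z = 13y1 + 64y2 + 14y3

Subject to:
  C1: -y1 - 4y2 ≤ -7
  C2: -4y2 - y3 ≤ -8
  y1, y2, y3 ≥ 0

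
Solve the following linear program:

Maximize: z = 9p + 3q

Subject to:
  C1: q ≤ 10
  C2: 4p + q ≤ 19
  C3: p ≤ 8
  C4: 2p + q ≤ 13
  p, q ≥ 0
p = 3, q = 7, z = 48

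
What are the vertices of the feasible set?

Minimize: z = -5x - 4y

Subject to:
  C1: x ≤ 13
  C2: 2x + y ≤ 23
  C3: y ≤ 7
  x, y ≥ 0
Each vertex is the intersection of two constraint boundaries that also satisfies all remaining constraints:
  x = 0 and y = 0 → (0, 0)
  2x + y = 23 and y = 0 → (11.5, 0)
  2x + y = 23 and y = 7 → (8, 7)
  y = 7 and x = 0 → (0, 7)

Vertices: (0, 0), (11.5, 0), (8, 7), (0, 7)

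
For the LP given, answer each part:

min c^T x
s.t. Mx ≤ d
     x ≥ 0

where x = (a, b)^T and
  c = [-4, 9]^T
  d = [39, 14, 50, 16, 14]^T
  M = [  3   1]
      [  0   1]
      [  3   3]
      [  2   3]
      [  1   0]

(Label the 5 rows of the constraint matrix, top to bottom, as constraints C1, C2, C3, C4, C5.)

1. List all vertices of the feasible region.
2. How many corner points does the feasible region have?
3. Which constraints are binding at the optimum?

1. (0, 0), (8, 0), (0, 5.333)
2. 3
3. C4, b ≥ 0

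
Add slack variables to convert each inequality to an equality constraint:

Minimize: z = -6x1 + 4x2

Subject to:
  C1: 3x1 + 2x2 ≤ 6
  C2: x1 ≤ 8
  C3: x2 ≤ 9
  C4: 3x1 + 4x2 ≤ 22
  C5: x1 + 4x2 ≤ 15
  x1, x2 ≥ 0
min z = -6x1 + 4x2

s.t.
  3x1 + 2x2 + s1 = 6
  x1 + s2 = 8
  x2 + s3 = 9
  3x1 + 4x2 + s4 = 22
  x1 + 4x2 + s5 = 15
  x1, x2, s1, s2, s3, s4, s5 ≥ 0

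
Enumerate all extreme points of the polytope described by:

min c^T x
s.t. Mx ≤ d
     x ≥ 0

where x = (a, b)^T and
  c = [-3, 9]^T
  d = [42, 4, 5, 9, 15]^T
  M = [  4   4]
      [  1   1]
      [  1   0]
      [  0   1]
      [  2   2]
Each vertex is the intersection of two constraint boundaries that also satisfies all remaining constraints:
  a = 0 and b = 0 → (0, 0)
  a + b = 4 and b = 0 → (4, 0)
  a + b = 4 and a = 0 → (0, 4)

Vertices: (0, 0), (4, 0), (0, 4)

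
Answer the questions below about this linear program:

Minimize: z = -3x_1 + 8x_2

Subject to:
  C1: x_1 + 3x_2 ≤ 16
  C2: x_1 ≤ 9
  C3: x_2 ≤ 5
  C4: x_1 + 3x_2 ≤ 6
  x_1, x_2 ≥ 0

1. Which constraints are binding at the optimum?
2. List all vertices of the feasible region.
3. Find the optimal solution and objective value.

1. C4, x_2 ≥ 0
2. (0, 0), (6, 0), (0, 2)
3. x_1 = 6, x_2 = 0, z = -18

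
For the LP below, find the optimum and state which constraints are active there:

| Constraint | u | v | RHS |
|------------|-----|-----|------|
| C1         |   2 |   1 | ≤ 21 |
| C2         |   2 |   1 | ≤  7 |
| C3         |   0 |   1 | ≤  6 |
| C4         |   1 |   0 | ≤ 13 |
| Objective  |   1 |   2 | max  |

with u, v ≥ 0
Optimal: u = 0.5, v = 6
Slack at optimum:
  C1: slack = 14
  C2: slack = 0 (binding)
  C3: slack = 0 (binding)
  C4: slack = 12.5
  u ≥ 0: u = 0.5
  v ≥ 0: v = 6
Binding constraints: C2, C3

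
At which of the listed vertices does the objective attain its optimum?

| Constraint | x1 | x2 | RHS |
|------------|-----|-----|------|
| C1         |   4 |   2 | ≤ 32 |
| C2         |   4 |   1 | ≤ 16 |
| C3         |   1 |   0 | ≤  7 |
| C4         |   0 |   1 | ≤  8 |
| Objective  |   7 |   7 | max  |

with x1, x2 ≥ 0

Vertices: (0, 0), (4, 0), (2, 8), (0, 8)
(2, 8) with z = 70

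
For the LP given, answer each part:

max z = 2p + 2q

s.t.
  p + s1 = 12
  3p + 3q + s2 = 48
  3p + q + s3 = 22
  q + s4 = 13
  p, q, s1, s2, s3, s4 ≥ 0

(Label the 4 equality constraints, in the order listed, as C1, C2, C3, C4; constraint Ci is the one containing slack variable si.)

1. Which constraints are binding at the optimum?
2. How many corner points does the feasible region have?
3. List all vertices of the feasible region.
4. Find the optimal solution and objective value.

1. C2, C3, C4
2. 4
3. (0, 0), (7.333, 0), (3, 13), (0, 13)
4. p = 3, q = 13, z = 32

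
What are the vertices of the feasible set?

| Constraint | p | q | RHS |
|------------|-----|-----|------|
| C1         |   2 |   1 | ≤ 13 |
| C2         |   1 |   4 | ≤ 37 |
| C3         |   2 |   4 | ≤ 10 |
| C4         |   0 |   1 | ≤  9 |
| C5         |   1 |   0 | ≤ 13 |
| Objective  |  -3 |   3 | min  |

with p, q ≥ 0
Each vertex is the intersection of two constraint boundaries that also satisfies all remaining constraints:
  p = 0 and q = 0 → (0, 0)
  2p + 4q = 10 and q = 0 → (5, 0)
  2p + 4q = 10 and p = 0 → (0, 2.5)

Vertices: (0, 0), (5, 0), (0, 2.5)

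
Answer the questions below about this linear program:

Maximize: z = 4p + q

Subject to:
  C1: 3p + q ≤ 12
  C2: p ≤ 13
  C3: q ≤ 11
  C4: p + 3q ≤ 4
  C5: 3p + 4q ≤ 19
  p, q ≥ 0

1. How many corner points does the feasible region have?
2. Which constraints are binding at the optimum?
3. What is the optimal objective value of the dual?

1. 3
2. C1, C4, q ≥ 0
3. 16 (by strong duality, equal to the primal optimum)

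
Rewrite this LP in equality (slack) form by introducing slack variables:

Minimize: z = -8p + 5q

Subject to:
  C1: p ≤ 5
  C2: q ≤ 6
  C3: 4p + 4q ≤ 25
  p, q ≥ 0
min z = -8p + 5q

s.t.
  p + s1 = 5
  q + s2 = 6
  4p + 4q + s3 = 25
  p, q, s1, s2, s3 ≥ 0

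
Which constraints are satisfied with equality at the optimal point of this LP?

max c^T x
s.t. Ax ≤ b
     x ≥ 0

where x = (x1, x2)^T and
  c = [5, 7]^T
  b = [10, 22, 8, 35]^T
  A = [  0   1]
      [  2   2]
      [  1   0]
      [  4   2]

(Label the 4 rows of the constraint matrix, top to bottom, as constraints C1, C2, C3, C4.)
Optimal: x1 = 1, x2 = 10
Slack at optimum:
  C1: slack = 0 (binding)
  C2: slack = 0 (binding)
  C3: slack = 7
  C4: slack = 11
  x1 ≥ 0: x1 = 1
  x2 ≥ 0: x2 = 10
Binding constraints: C1, C2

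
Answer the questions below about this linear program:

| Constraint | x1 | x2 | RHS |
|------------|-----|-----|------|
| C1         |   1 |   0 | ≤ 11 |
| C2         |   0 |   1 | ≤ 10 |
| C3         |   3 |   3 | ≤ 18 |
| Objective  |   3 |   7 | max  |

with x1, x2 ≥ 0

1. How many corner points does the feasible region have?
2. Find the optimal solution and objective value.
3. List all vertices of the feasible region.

1. 3
2. x1 = 0, x2 = 6, z = 42
3. (0, 0), (6, 0), (0, 6)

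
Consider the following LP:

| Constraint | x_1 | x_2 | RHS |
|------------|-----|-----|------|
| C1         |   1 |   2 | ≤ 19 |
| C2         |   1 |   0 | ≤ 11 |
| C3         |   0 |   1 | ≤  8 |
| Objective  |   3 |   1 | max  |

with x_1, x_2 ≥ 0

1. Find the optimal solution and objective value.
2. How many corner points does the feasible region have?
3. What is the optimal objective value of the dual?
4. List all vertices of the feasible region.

1. x_1 = 11, x_2 = 4, z = 37
2. 5
3. 37 (by strong duality, equal to the primal optimum)
4. (0, 0), (11, 0), (11, 4), (3, 8), (0, 8)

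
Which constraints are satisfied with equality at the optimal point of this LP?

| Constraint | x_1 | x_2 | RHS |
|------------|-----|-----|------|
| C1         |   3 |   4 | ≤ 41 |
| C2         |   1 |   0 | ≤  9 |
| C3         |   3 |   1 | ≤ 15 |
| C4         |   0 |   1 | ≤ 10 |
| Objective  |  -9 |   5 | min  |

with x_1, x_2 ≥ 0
Optimal: x_1 = 5, x_2 = 0
Binding: C3, x_2 ≥ 0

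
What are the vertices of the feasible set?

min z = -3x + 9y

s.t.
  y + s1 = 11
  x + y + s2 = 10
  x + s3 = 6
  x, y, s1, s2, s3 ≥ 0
Each vertex is the intersection of two constraint boundaries that also satisfies all remaining constraints:
  x = 0 and y = 0 → (0, 0)
  x = 6 and y = 0 → (6, 0)
  x + y = 10 and x = 6 → (6, 4)
  x + y = 10 and x = 0 → (0, 10)

Vertices: (0, 0), (6, 0), (6, 4), (0, 10)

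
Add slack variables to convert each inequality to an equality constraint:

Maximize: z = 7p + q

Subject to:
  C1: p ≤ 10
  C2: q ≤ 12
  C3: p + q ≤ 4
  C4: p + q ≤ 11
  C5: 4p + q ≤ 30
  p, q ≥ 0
max z = 7p + q

s.t.
  p + s1 = 10
  q + s2 = 12
  p + q + s3 = 4
  p + q + s4 = 11
  4p + q + s5 = 30
  p, q, s1, s2, s3, s4, s5 ≥ 0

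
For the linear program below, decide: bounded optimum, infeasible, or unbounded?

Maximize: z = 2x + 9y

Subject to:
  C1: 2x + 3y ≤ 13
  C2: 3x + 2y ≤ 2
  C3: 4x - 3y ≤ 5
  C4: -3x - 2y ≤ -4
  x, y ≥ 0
C2 requires 3x + 2y ≤ 2, while C4 (-3x - 2y ≤ -4) is equivalent to 3x + 2y ≥ 4. Together they would need 4 ≤ 3x + 2y ≤ 2, which is impossible since 4 > 2. No point satisfies all constraints.

Infeasible: no point satisfies all constraints simultaneously.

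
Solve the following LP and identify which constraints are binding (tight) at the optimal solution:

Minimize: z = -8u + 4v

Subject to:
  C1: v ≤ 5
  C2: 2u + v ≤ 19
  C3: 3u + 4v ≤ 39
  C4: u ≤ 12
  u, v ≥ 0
Optimal: u = 9.5, v = 0
Binding: C2, v ≥ 0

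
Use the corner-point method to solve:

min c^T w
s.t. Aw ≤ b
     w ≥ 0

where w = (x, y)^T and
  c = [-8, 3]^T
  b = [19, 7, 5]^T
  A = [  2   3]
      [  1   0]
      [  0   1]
x = 7, y = 0, z = -56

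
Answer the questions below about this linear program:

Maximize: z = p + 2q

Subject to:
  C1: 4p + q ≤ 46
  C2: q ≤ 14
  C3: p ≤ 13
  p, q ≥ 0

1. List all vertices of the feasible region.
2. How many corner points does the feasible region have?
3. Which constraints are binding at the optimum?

1. (0, 0), (11.5, 0), (8, 14), (0, 14)
2. 4
3. C1, C2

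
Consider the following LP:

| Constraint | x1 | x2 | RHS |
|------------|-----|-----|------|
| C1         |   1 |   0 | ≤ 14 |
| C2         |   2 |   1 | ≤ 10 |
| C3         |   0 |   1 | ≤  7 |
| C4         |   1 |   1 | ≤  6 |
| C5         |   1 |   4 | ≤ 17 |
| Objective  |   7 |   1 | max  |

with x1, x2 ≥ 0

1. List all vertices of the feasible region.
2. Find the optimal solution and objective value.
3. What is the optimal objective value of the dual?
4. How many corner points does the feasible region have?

1. (0, 0), (5, 0), (4, 2), (2.333, 3.667), (0, 4.25)
2. x1 = 5, x2 = 0, z = 35
3. 35 (by strong duality, equal to the primal optimum)
4. 5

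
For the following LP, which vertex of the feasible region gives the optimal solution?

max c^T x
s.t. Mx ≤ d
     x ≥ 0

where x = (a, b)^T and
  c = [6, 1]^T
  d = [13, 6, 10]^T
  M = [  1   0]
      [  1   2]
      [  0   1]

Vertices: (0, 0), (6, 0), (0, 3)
(6, 0) with z = 36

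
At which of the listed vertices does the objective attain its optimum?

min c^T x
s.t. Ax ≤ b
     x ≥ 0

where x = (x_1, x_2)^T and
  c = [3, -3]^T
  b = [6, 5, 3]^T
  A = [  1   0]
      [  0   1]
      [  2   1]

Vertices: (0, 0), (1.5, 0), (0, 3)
Evaluating z = 3x_1 - 3x_2 at each vertex:
  (0, 0): z = 0
  (1.5, 0): z = 4.5
  (0, 3): z = -9

The smallest value is z = -9, attained at (0, 3).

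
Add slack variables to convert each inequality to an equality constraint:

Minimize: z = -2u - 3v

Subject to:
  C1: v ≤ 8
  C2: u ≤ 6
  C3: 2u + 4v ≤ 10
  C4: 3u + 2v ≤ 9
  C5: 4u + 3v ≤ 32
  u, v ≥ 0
min z = -2u - 3v

s.t.
  v + s1 = 8
  u + s2 = 6
  2u + 4v + s3 = 10
  3u + 2v + s4 = 9
  4u + 3v + s5 = 32
  u, v, s1, s2, s3, s4, s5 ≥ 0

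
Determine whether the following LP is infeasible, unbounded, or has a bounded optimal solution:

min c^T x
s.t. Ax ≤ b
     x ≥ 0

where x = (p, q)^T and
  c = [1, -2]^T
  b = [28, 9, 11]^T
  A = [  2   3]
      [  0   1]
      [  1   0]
The point (0, 9) satisfies every constraint, so the LP is feasible; the constraints give p ≤ 11 and q ≤ 9, which with p, q ≥ 0 keep the feasible region inside a bounded box. A feasible, bounded LP attains a finite optimum at a vertex.

Evaluating z = p - 2q at each vertex:
  (0, 0): z = 0
  (11, 0): z = 11
  (11, 2): z = 7
  (0.5, 9): z = -17.5
  (0, 9): z = -18

The LP has an optimal solution: (0, 9) with z = -18.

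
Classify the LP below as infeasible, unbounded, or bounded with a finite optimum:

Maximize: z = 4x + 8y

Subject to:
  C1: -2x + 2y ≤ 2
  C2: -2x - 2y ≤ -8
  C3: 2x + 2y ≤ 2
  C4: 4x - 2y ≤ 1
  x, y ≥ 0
C3 requires 2x + 2y ≤ 2, while C2 (-2x - 2y ≤ -8) is equivalent to 2x + 2y ≥ 8. Together they would need 8 ≤ 2x + 2y ≤ 2, which is impossible since 8 > 2. No point satisfies all constraints.

Infeasible — the constraint set is empty.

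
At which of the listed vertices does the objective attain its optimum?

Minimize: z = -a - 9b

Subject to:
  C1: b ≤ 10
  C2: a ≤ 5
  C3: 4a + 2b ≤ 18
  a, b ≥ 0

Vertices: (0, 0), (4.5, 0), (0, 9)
(0, 9) with z = -81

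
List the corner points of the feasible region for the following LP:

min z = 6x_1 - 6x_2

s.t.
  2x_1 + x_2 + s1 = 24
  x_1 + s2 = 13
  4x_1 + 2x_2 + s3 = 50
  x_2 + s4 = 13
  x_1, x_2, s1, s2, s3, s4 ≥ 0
Each vertex is the intersection of two constraint boundaries that also satisfies all remaining constraints:
  x_1 = 0 and x_2 = 0 → (0, 0)
  2x_1 + x_2 = 24 and x_2 = 0 → (12, 0)
  2x_1 + x_2 = 24 and x_2 = 13 → (5.5, 13)
  x_2 = 13 and x_1 = 0 → (0, 13)

Vertices: (0, 0), (12, 0), (5.5, 13), (0, 13)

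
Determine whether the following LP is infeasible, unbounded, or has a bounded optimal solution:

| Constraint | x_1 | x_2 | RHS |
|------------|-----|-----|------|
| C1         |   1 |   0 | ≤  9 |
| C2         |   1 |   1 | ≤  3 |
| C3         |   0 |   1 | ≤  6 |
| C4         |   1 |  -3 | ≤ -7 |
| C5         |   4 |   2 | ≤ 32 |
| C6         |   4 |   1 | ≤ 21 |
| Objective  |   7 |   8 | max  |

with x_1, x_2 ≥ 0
The point (0, 3) satisfies every constraint, so the LP is feasible; the constraints give x_1 ≤ 9 and x_2 ≤ 6, which with x_1, x_2 ≥ 0 keep the feasible region inside a bounded box. A feasible, bounded LP attains a finite optimum at a vertex.

Bounded optimum: z* = 24 at (0, 3).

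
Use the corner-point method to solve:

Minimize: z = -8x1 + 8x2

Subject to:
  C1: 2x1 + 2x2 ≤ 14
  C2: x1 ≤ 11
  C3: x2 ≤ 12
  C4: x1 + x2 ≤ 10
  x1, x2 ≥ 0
Each vertex is the intersection of two constraint boundaries that also satisfies all remaining constraints:
  x1 = 0 and x2 = 0 → (0, 0)
  2x1 + 2x2 = 14 and x2 = 0 → (7, 0)
  2x1 + 2x2 = 14 and x1 = 0 → (0, 7)

Evaluating z = -8x1 + 8x2 at each vertex:
  (0, 0): z = 0
  (7, 0): z = -56
  (0, 7): z = 56

The minimum is at (7, 0) with z = -56.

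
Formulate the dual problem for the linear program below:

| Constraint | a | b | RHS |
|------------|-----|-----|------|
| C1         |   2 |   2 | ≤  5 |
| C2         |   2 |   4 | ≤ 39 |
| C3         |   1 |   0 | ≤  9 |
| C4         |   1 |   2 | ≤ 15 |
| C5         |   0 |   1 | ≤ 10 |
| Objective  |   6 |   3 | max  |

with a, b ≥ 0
Minimize: z = 5y1 + 39y2 + 9y3 + 15y4 + 10y5

Subject to:
  C1: -2y1 - 2y2 - y3 - y4 ≤ -6
  C2: -2y1 - 4y2 - 2y4 - y5 ≤ -3
  y1, y2, y3, y4, y5 ≥ 0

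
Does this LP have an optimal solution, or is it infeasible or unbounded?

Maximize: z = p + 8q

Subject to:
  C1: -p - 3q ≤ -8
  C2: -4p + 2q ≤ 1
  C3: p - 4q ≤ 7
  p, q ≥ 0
Feasible point: (2, 2) satisfies every constraint, so the LP is feasible.
Direction d = (1, 1): for each constraint row a, a·d ≤ 0 —
  (-1)(1) + (-3)(1) = -4 ≤ 0
  (-4)(1) + (2)(1) = -2 ≤ 0
  (1)(1) + (-4)(1) = -3 ≤ 0
and d ≥ 0, so (2, 2) + t·d stays feasible for every t ≥ 0. Along this ray z = p + 8q changes by 9 per unit t, so z → +∞.

Unbounded: there is a feasible ray along which z → +∞.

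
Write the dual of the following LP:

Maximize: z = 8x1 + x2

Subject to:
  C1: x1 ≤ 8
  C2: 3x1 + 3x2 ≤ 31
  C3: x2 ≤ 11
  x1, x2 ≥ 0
Minimize: z = 8y1 + 31y2 + 11y3

Subject to:
  C1: -y1 - 3y2 ≤ -8
  C2: -3y2 - y3 ≤ -1
  y1, y2, y3 ≥ 0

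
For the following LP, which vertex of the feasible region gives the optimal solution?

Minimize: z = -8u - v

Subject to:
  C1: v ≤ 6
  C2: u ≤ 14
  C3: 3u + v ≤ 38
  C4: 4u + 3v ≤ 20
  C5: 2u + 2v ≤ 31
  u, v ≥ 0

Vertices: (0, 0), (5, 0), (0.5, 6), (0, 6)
Evaluating z = -8u - v at each vertex:
  (0, 0): z = 0
  (5, 0): z = -40
  (0.5, 6): z = -10
  (0, 6): z = -6

The smallest value is z = -40, attained at (5, 0).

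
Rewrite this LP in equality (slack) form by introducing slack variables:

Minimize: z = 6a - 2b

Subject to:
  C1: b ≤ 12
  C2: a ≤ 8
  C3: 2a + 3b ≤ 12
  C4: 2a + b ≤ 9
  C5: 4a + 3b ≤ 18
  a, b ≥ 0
min z = 6a - 2b

s.t.
  b + s1 = 12
  a + s2 = 8
  2a + 3b + s3 = 12
  2a + b + s4 = 9
  4a + 3b + s5 = 18
  a, b, s1, s2, s3, s4, s5 ≥ 0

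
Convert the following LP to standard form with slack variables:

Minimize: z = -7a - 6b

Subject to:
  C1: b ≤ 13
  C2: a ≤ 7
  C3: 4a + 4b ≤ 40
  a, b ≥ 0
min z = -7a - 6b

s.t.
  b + s1 = 13
  a + s2 = 7
  4a + 4b + s3 = 40
  a, b, s1, s2, s3 ≥ 0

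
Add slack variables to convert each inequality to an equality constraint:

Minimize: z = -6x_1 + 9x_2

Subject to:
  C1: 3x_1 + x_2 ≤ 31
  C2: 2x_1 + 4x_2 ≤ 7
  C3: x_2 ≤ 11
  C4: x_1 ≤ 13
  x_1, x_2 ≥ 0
min z = -6x_1 + 9x_2

s.t.
  3x_1 + x_2 + s1 = 31
  2x_1 + 4x_2 + s2 = 7
  x_2 + s3 = 11
  x_1 + s4 = 13
  x_1, x_2, s1, s2, s3, s4 ≥ 0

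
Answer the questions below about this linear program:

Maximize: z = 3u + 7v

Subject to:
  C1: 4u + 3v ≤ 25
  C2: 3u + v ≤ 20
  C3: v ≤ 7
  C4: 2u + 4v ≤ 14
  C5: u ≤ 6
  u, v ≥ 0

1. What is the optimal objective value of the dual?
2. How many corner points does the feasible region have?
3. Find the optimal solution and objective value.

1. 24.5 (by strong duality, equal to the primal optimum)
2. 5
3. u = 0, v = 3.5, z = 24.5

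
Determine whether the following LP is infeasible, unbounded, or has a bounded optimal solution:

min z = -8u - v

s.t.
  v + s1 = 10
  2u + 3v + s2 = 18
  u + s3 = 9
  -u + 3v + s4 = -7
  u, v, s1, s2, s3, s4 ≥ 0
The point (9, 0) satisfies every constraint, so the LP is feasible; the constraints give u ≤ 9 and v ≤ 10, which with u, v ≥ 0 keep the feasible region inside a bounded box. A feasible, bounded LP attains a finite optimum at a vertex.

Evaluating z = -8u - v at each vertex:
  (7, 0): z = -56
  (9, 0): z = -72
  (8.333, 0.4444): z = -67.11

Bounded optimum: z* = -72 at (9, 0).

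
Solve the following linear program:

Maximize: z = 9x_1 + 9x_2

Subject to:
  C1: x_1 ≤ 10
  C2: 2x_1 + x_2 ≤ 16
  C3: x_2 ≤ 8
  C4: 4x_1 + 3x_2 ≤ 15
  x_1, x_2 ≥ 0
x_1 = 0, x_2 = 5, z = 45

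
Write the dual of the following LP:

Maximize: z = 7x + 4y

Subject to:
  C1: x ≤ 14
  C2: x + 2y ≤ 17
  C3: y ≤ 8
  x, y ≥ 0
Minimize: z = 14y1 + 17y2 + 8y3

Subject to:
  C1: -y1 - y2 ≤ -7
  C2: -2y2 - y3 ≤ -4
  y1, y2, y3 ≥ 0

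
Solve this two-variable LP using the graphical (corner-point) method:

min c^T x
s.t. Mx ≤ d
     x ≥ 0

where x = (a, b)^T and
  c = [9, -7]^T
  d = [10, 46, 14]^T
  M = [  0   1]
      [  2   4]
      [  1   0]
a = 0, b = 10, z = -70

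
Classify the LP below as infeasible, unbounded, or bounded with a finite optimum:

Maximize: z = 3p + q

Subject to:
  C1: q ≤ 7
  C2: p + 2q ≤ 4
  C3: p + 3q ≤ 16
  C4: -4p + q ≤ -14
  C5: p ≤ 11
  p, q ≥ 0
The point (4, 0) satisfies every constraint, so the LP is feasible; the constraints give p ≤ 11 and q ≤ 7, which with p, q ≥ 0 keep the feasible region inside a bounded box. A feasible, bounded LP attains a finite optimum at a vertex.

Evaluating z = 3p + q at each vertex:
  (3.5, 0): z = 10.5
  (4, 0): z = 12
  (3.556, 0.2222): z = 10.89

The LP has an optimal solution: (4, 0) with z = 12.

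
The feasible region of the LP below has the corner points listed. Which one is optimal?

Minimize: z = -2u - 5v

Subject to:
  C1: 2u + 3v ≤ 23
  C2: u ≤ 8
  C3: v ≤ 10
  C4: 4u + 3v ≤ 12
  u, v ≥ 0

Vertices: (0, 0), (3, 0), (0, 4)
Evaluating z = -2u - 5v at each vertex:
  (0, 0): z = 0
  (3, 0): z = -6
  (0, 4): z = -20

The smallest value is z = -20, attained at (0, 4).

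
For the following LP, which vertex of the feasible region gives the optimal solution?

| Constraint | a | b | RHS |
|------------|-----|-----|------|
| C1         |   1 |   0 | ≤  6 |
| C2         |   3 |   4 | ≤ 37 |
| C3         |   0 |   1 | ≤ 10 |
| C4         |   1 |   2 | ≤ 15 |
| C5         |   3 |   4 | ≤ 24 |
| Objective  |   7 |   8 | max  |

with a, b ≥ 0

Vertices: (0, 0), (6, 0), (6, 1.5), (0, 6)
Evaluating z = 7a + 8b at each vertex:
  (0, 0): z = 0
  (6, 0): z = 42
  (6, 1.5): z = 54
  (0, 6): z = 48

The largest value is z = 54, attained at (6, 1.5).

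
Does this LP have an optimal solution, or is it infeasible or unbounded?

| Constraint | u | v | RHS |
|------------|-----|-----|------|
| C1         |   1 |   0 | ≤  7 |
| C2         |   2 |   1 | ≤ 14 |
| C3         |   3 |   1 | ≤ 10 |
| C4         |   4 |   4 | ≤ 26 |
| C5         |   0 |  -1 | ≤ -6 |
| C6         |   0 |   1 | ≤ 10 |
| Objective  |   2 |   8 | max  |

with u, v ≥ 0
The point (0, 6.5) satisfies every constraint, so the LP is feasible; the constraints give u ≤ 7 and v ≤ 10, which with u, v ≥ 0 keep the feasible region inside a bounded box. A feasible, bounded LP attains a finite optimum at a vertex.

Evaluating z = 2u + 8v at each vertex:
  (0, 6): z = 48
  (0.5, 6): z = 49
  (0, 6.5): z = 52

Bounded optimum: z* = 52 at (0, 6.5).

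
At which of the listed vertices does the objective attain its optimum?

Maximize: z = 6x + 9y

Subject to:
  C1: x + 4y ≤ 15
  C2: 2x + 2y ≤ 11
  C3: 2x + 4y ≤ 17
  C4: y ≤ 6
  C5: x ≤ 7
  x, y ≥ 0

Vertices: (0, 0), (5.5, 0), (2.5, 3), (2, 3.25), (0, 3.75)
(2.5, 3) with z = 42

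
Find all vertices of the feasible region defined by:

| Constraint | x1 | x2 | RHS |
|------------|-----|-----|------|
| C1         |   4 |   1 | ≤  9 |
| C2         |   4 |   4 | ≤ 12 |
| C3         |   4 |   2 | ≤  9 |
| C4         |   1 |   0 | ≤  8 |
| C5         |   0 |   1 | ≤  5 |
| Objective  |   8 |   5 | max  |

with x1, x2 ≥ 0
Each vertex is the intersection of two constraint boundaries that also satisfies all remaining constraints:
  x1 = 0 and x2 = 0 → (0, 0)
  4x1 + x2 = 9 and 4x1 + 2x2 = 9 → (2.25, 0)
  4x1 + 4x2 = 12 and 4x1 + 2x2 = 9 → (1.5, 1.5)
  4x1 + 4x2 = 12 and x1 = 0 → (0, 3)

Vertices: (0, 0), (2.25, 0), (1.5, 1.5), (0, 3)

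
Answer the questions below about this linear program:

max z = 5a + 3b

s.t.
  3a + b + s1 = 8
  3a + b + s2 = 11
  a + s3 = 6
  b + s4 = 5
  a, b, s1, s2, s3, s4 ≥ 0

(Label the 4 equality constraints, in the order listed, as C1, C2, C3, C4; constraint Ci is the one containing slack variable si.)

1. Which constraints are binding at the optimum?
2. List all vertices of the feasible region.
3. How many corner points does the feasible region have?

1. C1, C4
2. (0, 0), (2.667, 0), (1, 5), (0, 5)
3. 4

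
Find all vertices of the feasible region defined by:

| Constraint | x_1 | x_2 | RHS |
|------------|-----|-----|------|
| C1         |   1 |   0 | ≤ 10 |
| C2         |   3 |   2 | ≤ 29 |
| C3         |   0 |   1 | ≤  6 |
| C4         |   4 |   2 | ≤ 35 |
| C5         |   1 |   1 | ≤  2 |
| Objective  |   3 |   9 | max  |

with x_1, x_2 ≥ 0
Each vertex is the intersection of two constraint boundaries that also satisfies all remaining constraints:
  x_1 = 0 and x_2 = 0 → (0, 0)
  x_1 + x_2 = 2 and x_2 = 0 → (2, 0)
  x_1 + x_2 = 2 and x_1 = 0 → (0, 2)

Vertices: (0, 0), (2, 0), (0, 2)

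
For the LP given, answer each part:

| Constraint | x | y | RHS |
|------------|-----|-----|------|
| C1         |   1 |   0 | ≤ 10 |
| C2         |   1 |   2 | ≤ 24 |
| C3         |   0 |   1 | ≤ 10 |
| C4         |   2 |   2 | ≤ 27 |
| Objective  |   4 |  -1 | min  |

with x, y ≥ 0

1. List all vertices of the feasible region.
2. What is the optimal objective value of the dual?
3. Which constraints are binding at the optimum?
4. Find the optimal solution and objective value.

1. (0, 0), (10, 0), (10, 3.5), (3.5, 10), (0, 10)
2. -10 (by strong duality, equal to the primal optimum)
3. C3, x ≥ 0
4. x = 0, y = 10, z = -10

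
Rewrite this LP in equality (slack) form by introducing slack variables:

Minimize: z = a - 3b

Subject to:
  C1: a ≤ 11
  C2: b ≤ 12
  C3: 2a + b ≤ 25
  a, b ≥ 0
min z = a - 3b

s.t.
  a + s1 = 11
  b + s2 = 12
  2a + b + s3 = 25
  a, b, s1, s2, s3 ≥ 0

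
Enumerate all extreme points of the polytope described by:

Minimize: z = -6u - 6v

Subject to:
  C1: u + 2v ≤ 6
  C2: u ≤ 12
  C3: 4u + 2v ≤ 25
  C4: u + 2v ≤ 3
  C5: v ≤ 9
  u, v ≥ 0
Each vertex is the intersection of two constraint boundaries that also satisfies all remaining constraints:
  u = 0 and v = 0 → (0, 0)
  u + 2v = 3 and v = 0 → (3, 0)
  u + 2v = 3 and u = 0 → (0, 1.5)

Vertices: (0, 0), (3, 0), (0, 1.5)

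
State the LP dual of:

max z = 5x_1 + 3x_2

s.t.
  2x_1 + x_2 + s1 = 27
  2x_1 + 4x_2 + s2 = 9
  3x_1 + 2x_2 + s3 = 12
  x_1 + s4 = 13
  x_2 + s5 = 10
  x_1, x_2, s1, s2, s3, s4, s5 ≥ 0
Minimize: z = 27y1 + 9y2 + 12y3 + 13y4 + 10y5

Subject to:
  C1: -2y1 - 2y2 - 3y3 - y4 ≤ -5
  C2: -y1 - 4y2 - 2y3 - y5 ≤ -3
  y1, y2, y3, y4, y5 ≥ 0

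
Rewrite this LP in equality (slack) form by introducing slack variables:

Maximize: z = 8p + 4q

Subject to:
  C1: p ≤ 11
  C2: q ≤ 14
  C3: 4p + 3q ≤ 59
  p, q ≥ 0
max z = 8p + 4q

s.t.
  p + s1 = 11
  q + s2 = 14
  4p + 3q + s3 = 59
  p, q, s1, s2, s3 ≥ 0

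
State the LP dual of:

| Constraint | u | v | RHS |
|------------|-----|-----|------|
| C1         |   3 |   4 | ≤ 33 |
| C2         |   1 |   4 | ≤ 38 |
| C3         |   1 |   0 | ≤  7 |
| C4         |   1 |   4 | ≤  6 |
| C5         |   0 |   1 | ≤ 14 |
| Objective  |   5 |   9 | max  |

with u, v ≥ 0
Minimize: z = 33y1 + 38y2 + 7y3 + 6y4 + 14y5

Subject to:
  C1: -3y1 - y2 - y3 - y4 ≤ -5
  C2: -4y1 - 4y2 - 4y4 - y5 ≤ -9
  y1, y2, y3, y4, y5 ≥ 0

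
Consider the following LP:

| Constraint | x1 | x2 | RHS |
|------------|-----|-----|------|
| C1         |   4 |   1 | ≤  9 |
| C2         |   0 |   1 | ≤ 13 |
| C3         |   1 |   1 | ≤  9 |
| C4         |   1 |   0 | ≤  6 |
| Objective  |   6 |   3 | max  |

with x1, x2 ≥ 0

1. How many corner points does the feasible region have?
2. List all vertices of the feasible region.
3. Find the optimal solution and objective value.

1. 3
2. (0, 0), (2.25, 0), (0, 9)
3. x1 = 0, x2 = 9, z = 27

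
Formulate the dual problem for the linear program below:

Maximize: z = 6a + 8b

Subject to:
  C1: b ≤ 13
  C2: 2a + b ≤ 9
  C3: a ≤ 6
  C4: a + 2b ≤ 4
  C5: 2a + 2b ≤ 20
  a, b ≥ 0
Minimize: z = 13y1 + 9y2 + 6y3 + 4y4 + 20y5

Subject to:
  C1: -2y2 - y3 - y4 - 2y5 ≤ -6
  C2: -y1 - y2 - 2y4 - 2y5 ≤ -8
  y1, y2, y3, y4, y5 ≥ 0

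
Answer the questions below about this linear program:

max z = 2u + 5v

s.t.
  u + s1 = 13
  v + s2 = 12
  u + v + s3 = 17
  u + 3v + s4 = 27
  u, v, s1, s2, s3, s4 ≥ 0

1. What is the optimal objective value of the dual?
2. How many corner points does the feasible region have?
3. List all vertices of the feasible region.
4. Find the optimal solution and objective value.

1. 49 (by strong duality, equal to the primal optimum)
2. 5
3. (0, 0), (13, 0), (13, 4), (12, 5), (0, 9)
4. u = 12, v = 5, z = 49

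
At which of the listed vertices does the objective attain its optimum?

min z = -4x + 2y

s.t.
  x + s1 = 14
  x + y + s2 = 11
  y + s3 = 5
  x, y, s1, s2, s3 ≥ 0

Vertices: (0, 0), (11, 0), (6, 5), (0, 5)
Evaluating z = -4x + 2y at each vertex:
  (0, 0): z = 0
  (11, 0): z = -44
  (6, 5): z = -14
  (0, 5): z = 10

The smallest value is z = -44, attained at (11, 0).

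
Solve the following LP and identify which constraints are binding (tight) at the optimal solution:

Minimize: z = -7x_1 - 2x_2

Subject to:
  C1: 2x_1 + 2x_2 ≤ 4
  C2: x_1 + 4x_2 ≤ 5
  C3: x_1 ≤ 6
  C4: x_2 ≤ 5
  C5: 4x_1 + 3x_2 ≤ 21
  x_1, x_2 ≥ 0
Optimal: x_1 = 2, x_2 = 0
Slack at optimum:
  C1: slack = 0 (binding)
  C2: slack = 3
  C3: slack = 4
  C4: slack = 5
  C5: slack = 13
  x_1 ≥ 0: x_1 = 2
  x_2 ≥ 0: x_2 = 0 (binding)
Binding constraints: C1, x_2 ≥ 0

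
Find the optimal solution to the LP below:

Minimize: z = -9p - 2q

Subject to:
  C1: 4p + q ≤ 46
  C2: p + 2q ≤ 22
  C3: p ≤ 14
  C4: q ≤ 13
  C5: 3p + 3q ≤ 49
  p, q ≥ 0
Each vertex is the intersection of two constraint boundaries that also satisfies all remaining constraints:
  p = 0 and q = 0 → (0, 0)
  4p + q = 46 and q = 0 → (11.5, 0)
  4p + q = 46 and p + 2q = 22 → (10, 6)
  p + 2q = 22 and p = 0 → (0, 11)

Evaluating z = -9p - 2q at each vertex:
  (0, 0): z = 0
  (11.5, 0): z = -103.5
  (10, 6): z = -102
  (0, 11): z = -22

The minimum is at (11.5, 0) with z = -103.5.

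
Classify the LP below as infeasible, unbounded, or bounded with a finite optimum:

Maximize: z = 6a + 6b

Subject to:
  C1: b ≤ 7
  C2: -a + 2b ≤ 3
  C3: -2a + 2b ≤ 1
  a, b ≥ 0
Feasible point: (0, 0) satisfies every constraint, so the LP is feasible.
Direction d = (1, 0): for each constraint row a, a·d ≤ 0 —
  (0)(1) + (1)(0) = 0 ≤ 0
  (-1)(1) + (2)(0) = -1 ≤ 0
  (-2)(1) + (2)(0) = -2 ≤ 0
and d ≥ 0, so (0, 0) + t·d stays feasible for every t ≥ 0. Along this ray z = 6a + 6b changes by 6 per unit t, so z → +∞.

Unbounded — the objective can increase without bound over the feasible region.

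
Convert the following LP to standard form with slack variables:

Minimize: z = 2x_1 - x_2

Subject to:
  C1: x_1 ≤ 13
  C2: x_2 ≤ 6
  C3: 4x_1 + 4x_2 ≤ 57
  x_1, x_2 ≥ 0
min z = 2x_1 - x_2

s.t.
  x_1 + s1 = 13
  x_2 + s2 = 6
  4x_1 + 4x_2 + s3 = 57
  x_1, x_2, s1, s2, s3 ≥ 0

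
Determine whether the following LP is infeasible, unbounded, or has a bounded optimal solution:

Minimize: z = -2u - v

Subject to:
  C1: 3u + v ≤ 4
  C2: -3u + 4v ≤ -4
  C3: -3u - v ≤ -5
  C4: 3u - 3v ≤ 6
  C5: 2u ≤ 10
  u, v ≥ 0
C1 requires 3u + v ≤ 4, while C3 (-3u - v ≤ -5) is equivalent to 3u + v ≥ 5. Together they would need 5 ≤ 3u + v ≤ 4, which is impossible since 5 > 4. No point satisfies all constraints.

The feasible region is empty; the LP is infeasible.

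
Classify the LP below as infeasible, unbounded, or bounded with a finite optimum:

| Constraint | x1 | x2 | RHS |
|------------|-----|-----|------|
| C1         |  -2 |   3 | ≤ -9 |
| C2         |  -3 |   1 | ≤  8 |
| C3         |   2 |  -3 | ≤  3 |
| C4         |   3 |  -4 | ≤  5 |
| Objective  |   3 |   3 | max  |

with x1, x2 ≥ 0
C3 requires 2x1 - 3x2 ≤ 3, while C1 (-2x1 + 3x2 ≤ -9) is equivalent to 2x1 - 3x2 ≥ 9. Together they would need 9 ≤ 2x1 - 3x2 ≤ 3, which is impossible since 9 > 3. No point satisfies all constraints.

Infeasible — the constraint set is empty.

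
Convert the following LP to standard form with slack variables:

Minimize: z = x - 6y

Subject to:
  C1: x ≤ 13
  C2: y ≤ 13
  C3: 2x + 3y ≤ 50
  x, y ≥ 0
min z = x - 6y

s.t.
  x + s1 = 13
  y + s2 = 13
  2x + 3y + s3 = 50
  x, y, s1, s2, s3 ≥ 0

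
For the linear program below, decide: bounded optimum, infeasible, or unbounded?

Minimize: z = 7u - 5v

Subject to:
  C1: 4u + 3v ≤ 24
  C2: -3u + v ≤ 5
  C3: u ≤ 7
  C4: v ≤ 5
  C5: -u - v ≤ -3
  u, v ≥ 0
The point (0, 5) satisfies every constraint, so the LP is feasible; the constraints give u ≤ 7 and v ≤ 5, which with u, v ≥ 0 keep the feasible region inside a bounded box. A feasible, bounded LP attains a finite optimum at a vertex.

Evaluating z = 7u - 5v at each vertex:
  (3, 0): z = 21
  (6, 0): z = 42
  (2.25, 5): z = -9.25
  (0, 5): z = -25
  (0, 3): z = -15

The LP has an optimal solution: (0, 5) with z = -25.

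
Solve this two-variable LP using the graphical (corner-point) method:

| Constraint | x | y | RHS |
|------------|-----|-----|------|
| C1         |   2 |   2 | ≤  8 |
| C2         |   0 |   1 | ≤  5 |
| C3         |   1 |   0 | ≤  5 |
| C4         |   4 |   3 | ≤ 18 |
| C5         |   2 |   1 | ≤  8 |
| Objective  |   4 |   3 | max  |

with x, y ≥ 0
Each vertex is the intersection of two constraint boundaries that also satisfies all remaining constraints:
  x = 0 and y = 0 → (0, 0)
  2x + 2y = 8 and 2x + y = 8 → (4, 0)
  2x + 2y = 8 and x = 0 → (0, 4)

Evaluating z = 4x + 3y at each vertex:
  (0, 0): z = 0
  (4, 0): z = 16
  (0, 4): z = 12

The maximum is at (4, 0) with z = 16.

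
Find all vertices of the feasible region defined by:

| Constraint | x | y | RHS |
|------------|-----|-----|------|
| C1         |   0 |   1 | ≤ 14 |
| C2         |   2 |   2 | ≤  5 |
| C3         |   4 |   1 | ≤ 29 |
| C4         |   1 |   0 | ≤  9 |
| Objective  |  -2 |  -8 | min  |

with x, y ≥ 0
Each vertex is the intersection of two constraint boundaries that also satisfies all remaining constraints:
  x = 0 and y = 0 → (0, 0)
  2x + 2y = 5 and y = 0 → (2.5, 0)
  2x + 2y = 5 and x = 0 → (0, 2.5)

Vertices: (0, 0), (2.5, 0), (0, 2.5)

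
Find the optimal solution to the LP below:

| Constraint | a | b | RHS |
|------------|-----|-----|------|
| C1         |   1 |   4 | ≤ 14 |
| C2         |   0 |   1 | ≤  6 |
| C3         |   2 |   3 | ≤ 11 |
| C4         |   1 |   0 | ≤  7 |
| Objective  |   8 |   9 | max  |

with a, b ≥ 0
Each vertex is the intersection of two constraint boundaries that also satisfies all remaining constraints:
  a = 0 and b = 0 → (0, 0)
  2a + 3b = 11 and b = 0 → (5.5, 0)
  a + 4b = 14 and 2a + 3b = 11 → (0.4, 3.4)
  a + 4b = 14 and a = 0 → (0, 3.5)

Evaluating z = 8a + 9b at each vertex:
  (0, 0): z = 0
  (5.5, 0): z = 44
  (0.4, 3.4): z = 33.8
  (0, 3.5): z = 31.5

The maximum is at (5.5, 0) with z = 44.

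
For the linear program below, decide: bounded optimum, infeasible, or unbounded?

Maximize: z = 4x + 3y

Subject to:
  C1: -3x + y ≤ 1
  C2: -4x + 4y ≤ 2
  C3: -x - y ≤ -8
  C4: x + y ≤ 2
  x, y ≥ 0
C4 requires x + y ≤ 2, while C3 (-x - y ≤ -8) is equivalent to x + y ≥ 8. Together they would need 8 ≤ x + y ≤ 2, which is impossible since 8 > 2. No point satisfies all constraints.

Infeasible: no point satisfies all constraints simultaneously.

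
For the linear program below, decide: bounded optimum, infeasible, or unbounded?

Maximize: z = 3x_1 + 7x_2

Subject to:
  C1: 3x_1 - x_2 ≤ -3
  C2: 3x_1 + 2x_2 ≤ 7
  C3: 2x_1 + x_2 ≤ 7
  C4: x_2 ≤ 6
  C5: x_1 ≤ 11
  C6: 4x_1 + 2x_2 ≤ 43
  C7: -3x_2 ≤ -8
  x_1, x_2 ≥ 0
The point (0, 3.5) satisfies every constraint, so the LP is feasible; the constraints give x_1 ≤ 11 and x_2 ≤ 6, which with x_1, x_2 ≥ 0 keep the feasible region inside a bounded box. A feasible, bounded LP attains a finite optimum at a vertex.

The LP has an optimal solution: (0, 3.5) with z = 24.5.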